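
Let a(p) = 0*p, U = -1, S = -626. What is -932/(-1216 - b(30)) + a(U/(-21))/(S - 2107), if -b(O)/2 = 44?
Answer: 233/282 ≈ 0.82624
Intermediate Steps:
b(O) = -88 (b(O) = -2*44 = -88)
a(p) = 0
-932/(-1216 - b(30)) + a(U/(-21))/(S - 2107) = -932/(-1216 - 1*(-88)) + 0/(-626 - 2107) = -932/(-1216 + 88) + 0/(-2733) = -932/(-1128) + 0*(-1/2733) = -932*(-1/1128) + 0 = 233/282 + 0 = 233/282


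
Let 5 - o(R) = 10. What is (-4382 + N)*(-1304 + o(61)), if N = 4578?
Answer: -256564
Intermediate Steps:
o(R) = -5 (o(R) = 5 - 1*10 = 5 - 10 = -5)
(-4382 + N)*(-1304 + o(61)) = (-4382 + 4578)*(-1304 - 5) = 196*(-1309) = -256564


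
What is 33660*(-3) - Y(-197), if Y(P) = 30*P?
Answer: -95070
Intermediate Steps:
33660*(-3) - Y(-197) = 33660*(-3) - 30*(-197) = -100980 - 1*(-5910) = -100980 + 5910 = -95070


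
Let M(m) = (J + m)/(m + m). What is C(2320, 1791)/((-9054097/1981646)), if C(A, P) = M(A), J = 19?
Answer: -2317534997/21005505040 ≈ -0.11033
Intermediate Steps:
M(m) = (19 + m)/(2*m) (M(m) = (19 + m)/(m + m) = (19 + m)/((2*m)) = (19 + m)*(1/(2*m)) = (19 + m)/(2*m))
C(A, P) = (19 + A)/(2*A)
C(2320, 1791)/((-9054097/1981646)) = ((½)*(19 + 2320)/2320)/((-9054097/1981646)) = ((½)*(1/2320)*2339)/((-9054097*1/1981646)) = 2339/(4640*(-9054097/1981646)) = (2339/4640)*(-1981646/9054097) = -2317534997/21005505040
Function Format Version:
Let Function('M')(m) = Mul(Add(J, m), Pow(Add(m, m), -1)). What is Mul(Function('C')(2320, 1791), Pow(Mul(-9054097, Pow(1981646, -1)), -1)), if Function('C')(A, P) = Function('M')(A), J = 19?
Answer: Rational(-2317534997, 21005505040) ≈ -0.11033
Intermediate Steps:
Function('M')(m) = Mul(Rational(1, 2), Pow(m, -1), Add(19, m)) (Function('M')(m) = Mul(Add(19, m), Pow(Add(m, m), -1)) = Mul(Add(19, m), Pow(Mul(2, m), -1)) = Mul(Add(19, m), Mul(Rational(1, 2), Pow(m, -1))) = Mul(Rational(1, 2), Pow(m, -1), Add(19, m)))
Function('C')(A, P) = Mul(Rational(1, 2), Pow(A, -1), Add(19, A))
Mul(Function('C')(2320, 1791), Pow(Mul(-9054097, Pow(1981646, -1)), -1)) = Mul(Mul(Rational(1, 2), Pow(2320, -1), Add(19, 2320)), Pow(Mul(-9054097, Pow(1981646, -1)), -1)) = Mul(Mul(Rational(1, 2), Rational(1, 2320), 2339), Pow(Mul(-9054097, Rational(1, 1981646)), -1)) = Mul(Rational(2339, 4640), Pow(Rational(-9054097, 1981646), -1)) = Mul(Rational(2339, 4640), Rational(-1981646, 9054097)) = Rational(-2317534997, 21005505040)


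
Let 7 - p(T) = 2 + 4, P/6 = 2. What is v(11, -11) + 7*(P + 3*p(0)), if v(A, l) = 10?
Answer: 115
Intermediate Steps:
P = 12 (P = 6*2 = 12)
p(T) = 1 (p(T) = 7 - (2 + 4) = 7 - 1*6 = 7 - 6 = 1)
v(11, -11) + 7*(P + 3*p(0)) = 10 + 7*(12 + 3*1) = 10 + 7*(12 + 3) = 10 + 7*15 = 10 + 105 = 115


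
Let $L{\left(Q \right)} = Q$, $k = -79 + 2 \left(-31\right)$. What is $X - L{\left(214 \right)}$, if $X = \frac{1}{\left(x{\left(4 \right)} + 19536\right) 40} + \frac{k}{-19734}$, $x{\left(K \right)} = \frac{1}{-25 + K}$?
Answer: $- \frac{11549867920431}{53973147800} \approx -213.99$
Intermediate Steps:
$k = -141$ ($k = -79 - 62 = -141$)
$X = \frac{385708769}{53973147800}$ ($X = \frac{1}{\left(\frac{1}{-25 + 4} + 19536\right) 40} - \frac{141}{-19734} = \frac{1}{\frac{1}{-21} + 19536} \cdot \frac{1}{40} - - \frac{47}{6578} = \frac{1}{- \frac{1}{21} + 19536} \cdot \frac{1}{40} + \frac{47}{6578} = \frac{1}{\frac{410255}{21}} \cdot \frac{1}{40} + \frac{47}{6578} = \frac{21}{410255} \cdot \frac{1}{40} + \frac{47}{6578} = \frac{21}{16410200} + \frac{47}{6578} = \frac{385708769}{53973147800} \approx 0.0071463$)
$X - L{\left(214 \right)} = \frac{385708769}{53973147800} - 214 = - \frac{11549867920431}{53973147800}$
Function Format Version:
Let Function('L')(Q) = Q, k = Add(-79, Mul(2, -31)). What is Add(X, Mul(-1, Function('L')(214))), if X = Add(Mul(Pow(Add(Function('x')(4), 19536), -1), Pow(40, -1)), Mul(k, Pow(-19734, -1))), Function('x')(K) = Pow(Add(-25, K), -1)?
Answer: Rational(-11549867920431, 53973147800) ≈ -213.99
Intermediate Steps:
k = -141 (k = Add(-79, -62) = -141)
X = Rational(385708769, 53973147800) (X = Add(Mul(Pow(Add(Pow(Add(-25, 4), -1), 19536), -1), Pow(40, -1)), Mul(-141, Pow(-19734, -1))) = Add(Mul(Pow(Add(Pow(-21, -1), 19536), -1), Rational(1, 40)), Mul(-141, Rational(-1, 19734))) = Add(Mul(Pow(Add(Rational(-1, 21), 19536), -1), Rational(1, 40)), Rational(47, 6578)) = Add(Mul(Pow(Rational(410255, 21), -1), Rational(1, 40)), Rational(47, 6578)) = Add(Mul(Rational(21, 410255), Rational(1, 40)), Rational(47, 6578)) = Add(Rational(21, 16410200), Rational(47, 6578)) = Rational(385708769, 53973147800) ≈ 0.0071463)
Add(X, Mul(-1, Function('L')(214))) = Add(Rational(385708769, 53973147800), Mul(-1, 214)) = Add(Rational(385708769, 53973147800), -214) = Rational(-11549867920431, 53973147800)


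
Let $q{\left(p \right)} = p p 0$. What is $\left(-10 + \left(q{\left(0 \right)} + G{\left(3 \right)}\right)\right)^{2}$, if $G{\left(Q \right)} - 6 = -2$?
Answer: $36$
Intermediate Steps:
$G{\left(Q \right)} = 4$ ($G{\left(Q \right)} = 6 - 2 = 4$)
$q{\left(p \right)} = 0$ ($q{\left(p \right)} = p^{2} \cdot 0 = 0$)
$\left(-10 + \left(q{\left(0 \right)} + G{\left(3 \right)}\right)\right)^{2} = \left(-10 + \left(0 + 4\right)\right)^{2} = \left(-10 + 4\right)^{2} = \left(-6\right)^{2} = 36$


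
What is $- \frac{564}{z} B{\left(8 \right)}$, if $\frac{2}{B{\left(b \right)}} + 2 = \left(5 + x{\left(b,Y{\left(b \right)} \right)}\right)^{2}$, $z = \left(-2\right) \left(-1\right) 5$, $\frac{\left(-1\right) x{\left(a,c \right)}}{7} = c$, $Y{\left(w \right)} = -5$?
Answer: $- \frac{6}{85} \approx -0.070588$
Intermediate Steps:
$x{\left(a,c \right)} = - 7 c$
$z = 10$ ($z = 2 \cdot 5 = 10$)
$B{\left(b \right)} = \frac{1}{799}$ ($B{\left(b \right)} = \frac{2}{-2 + \left(5 - -35\right)^{2}} = \frac{2}{-2 + \left(5 + 35\right)^{2}} = \frac{2}{-2 + 40^{2}} = \frac{2}{-2 + 1600} = \frac{2}{1598} = 2 \cdot \frac{1}{1598} = \frac{1}{799}$)
$- \frac{564}{z} B{\left(8 \right)} = - \frac{564}{10} \cdot \frac{1}{799} = \left(-564\right) \frac{1}{10} \cdot \frac{1}{799} = \left(- \frac{282}{5}\right) \frac{1}{799} = - \frac{6}{85}$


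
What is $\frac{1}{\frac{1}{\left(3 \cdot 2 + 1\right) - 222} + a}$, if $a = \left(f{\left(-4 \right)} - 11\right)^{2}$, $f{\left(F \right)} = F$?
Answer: $\frac{215}{48374} \approx 0.0044445$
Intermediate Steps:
$a = 225$ ($a = \left(-4 - 11\right)^{2} = \left(-15\right)^{2} = 225$)
$\frac{1}{\frac{1}{\left(3 \cdot 2 + 1\right) - 222} + a} = \frac{1}{\frac{1}{\left(3 \cdot 2 + 1\right) - 222} + 225} = \frac{1}{\frac{1}{\left(6 + 1\right) - 222} + 225} = \frac{1}{\frac{1}{7 - 222} + 225} = \frac{1}{\frac{1}{-215} + 225} = \frac{1}{- \frac{1}{215} + 225} = \frac{1}{\frac{48374}{215}} = \frac{215}{48374}$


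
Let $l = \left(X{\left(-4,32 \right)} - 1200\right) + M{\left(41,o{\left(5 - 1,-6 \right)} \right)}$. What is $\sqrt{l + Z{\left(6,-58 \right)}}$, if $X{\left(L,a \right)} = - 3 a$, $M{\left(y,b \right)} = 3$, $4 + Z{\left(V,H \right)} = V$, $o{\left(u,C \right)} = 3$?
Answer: $i \sqrt{1291} \approx 35.93 i$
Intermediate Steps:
$Z{\left(V,H \right)} = -4 + V$
$l = -1293$ ($l = \left(\left(-3\right) 32 - 1200\right) + 3 = \left(-96 - 1200\right) + 3 = -1296 + 3 = -1293$)
$\sqrt{l + Z{\left(6,-58 \right)}} = \sqrt{-1293 + \left(-4 + 6\right)} = \sqrt{-1293 + 2} = \sqrt{-1291} = i \sqrt{1291}$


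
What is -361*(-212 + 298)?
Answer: -31046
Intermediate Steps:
-361*(-212 + 298) = -361*86 = -31046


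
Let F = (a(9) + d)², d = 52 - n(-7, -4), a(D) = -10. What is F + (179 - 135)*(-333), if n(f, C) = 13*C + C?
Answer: -5048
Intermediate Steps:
n(f, C) = 14*C
d = 108 (d = 52 - 14*(-4) = 52 - 1*(-56) = 52 + 56 = 108)
F = 9604 (F = (-10 + 108)² = 98² = 9604)
F + (179 - 135)*(-333) = 9604 + (179 - 135)*(-333) = 9604 + 44*(-333) = 9604 - 14652 = -5048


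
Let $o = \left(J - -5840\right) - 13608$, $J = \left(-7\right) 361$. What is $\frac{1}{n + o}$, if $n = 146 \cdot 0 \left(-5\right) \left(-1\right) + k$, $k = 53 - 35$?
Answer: $- \frac{1}{10277} \approx -9.7305 \cdot 10^{-5}$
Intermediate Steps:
$J = -2527$
$k = 18$
$n = 18$ ($n = 146 \cdot 0 \left(-5\right) \left(-1\right) + 18 = 146 \cdot 0 \left(-1\right) + 18 = 146 \cdot 0 + 18 = 0 + 18 = 18$)
$o = -10295$ ($o = \left(-2527 - -5840\right) - 13608 = \left(-2527 + 5840\right) - 13608 = 3313 - 13608 = -10295$)
$\frac{1}{n + o} = \frac{1}{18 - 10295} = \frac{1}{-10277} = - \frac{1}{10277}$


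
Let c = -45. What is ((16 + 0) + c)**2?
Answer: 841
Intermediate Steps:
((16 + 0) + c)**2 = ((16 + 0) - 45)**2 = (16 - 45)**2 = (-29)**2 = 841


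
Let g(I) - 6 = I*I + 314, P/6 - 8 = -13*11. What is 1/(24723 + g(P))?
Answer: 1/681143 ≈ 1.4681e-6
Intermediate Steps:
P = -810 (P = 48 + 6*(-13*11) = 48 + 6*(-143) = 48 - 858 = -810)
g(I) = 320 + I**2 (g(I) = 6 + (I*I + 314) = 6 + (I**2 + 314) = 6 + (314 + I**2) = 320 + I**2)
1/(24723 + g(P)) = 1/(24723 + (320 + (-810)**2)) = 1/(24723 + (320 + 656100)) = 1/(24723 + 656420) = 1/681143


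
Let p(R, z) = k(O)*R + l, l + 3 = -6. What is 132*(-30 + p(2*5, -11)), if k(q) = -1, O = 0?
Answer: -6468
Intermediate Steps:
l = -9 (l = -3 - 6 = -9)
p(R, z) = -9 - R (p(R, z) = -R - 9 = -9 - R)
132*(-30 + p(2*5, -11)) = 132*(-30 + (-9 - 2*5)) = 132*(-30 + (-9 - 1*10)) = 132*(-30 + (-9 - 10)) = 132*(-30 - 19) = 132*(-49) = -6468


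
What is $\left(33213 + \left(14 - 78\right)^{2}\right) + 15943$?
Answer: $53252$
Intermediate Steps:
$\left(33213 + \left(14 - 78\right)^{2}\right) + 15943 = \left(33213 + \left(-64\right)^{2}\right) + 15943 = \left(33213 + 4096\right) + 15943 = 37309 + 15943 = 53252$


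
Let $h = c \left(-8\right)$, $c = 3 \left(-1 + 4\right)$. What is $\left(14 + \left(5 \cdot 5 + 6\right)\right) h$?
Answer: $-3240$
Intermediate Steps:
$c = 9$ ($c = 3 \cdot 3 = 9$)
$h = -72$ ($h = 9 \left(-8\right) = -72$)
$\left(14 + \left(5 \cdot 5 + 6\right)\right) h = \left(14 + \left(5 \cdot 5 + 6\right)\right) \left(-72\right) = \left(14 + \left(25 + 6\right)\right) \left(-72\right) = \left(14 + 31\right) \left(-72\right) = 45 \left(-72\right) = -3240$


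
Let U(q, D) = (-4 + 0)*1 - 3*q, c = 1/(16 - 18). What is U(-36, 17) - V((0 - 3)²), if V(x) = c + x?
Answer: 191/2 ≈ 95.500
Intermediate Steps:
c = -½ (c = 1/(-2) = -½ ≈ -0.50000)
V(x) = -½ + x
U(q, D) = -4 - 3*q (U(q, D) = -4*1 - 3*q = -4 - 3*q)
U(-36, 17) - V((0 - 3)²) = (-4 - 3*(-36)) - (-½ + (0 - 3)²) = (-4 + 108) - (-½ + (-3)²) = 104 - (-½ + 9) = 104 - 1*17/2 = 104 - 17/2 = 191/2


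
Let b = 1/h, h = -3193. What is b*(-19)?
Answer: 19/3193 ≈ 0.0059505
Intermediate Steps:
b = -1/3193 (b = 1/(-3193) = -1/3193 ≈ -0.00031319)
b*(-19) = -1/3193*(-19) = 19/3193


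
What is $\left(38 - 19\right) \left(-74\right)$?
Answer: $-1406$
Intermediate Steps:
$\left(38 - 19\right) \left(-74\right) = 19 \left(-74\right) = -1406$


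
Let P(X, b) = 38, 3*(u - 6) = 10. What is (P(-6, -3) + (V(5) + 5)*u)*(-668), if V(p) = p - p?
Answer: -169672/3 ≈ -56557.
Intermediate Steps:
V(p) = 0
u = 28/3 (u = 6 + (⅓)*10 = 6 + 10/3 = 28/3 ≈ 9.3333)
(P(-6, -3) + (V(5) + 5)*u)*(-668) = (38 + (0 + 5)*(28/3))*(-668) = (38 + 5*(28/3))*(-668) = (38 + 140/3)*(-668) = (254/3)*(-668) = -169672/3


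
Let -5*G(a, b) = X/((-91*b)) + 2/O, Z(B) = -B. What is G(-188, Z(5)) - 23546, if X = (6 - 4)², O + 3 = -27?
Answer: -160701371/6825 ≈ -23546.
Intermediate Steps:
O = -30 (O = -3 - 27 = -30)
X = 4 (X = 2² = 4)
G(a, b) = 1/75 + 4/(455*b) (G(a, b) = -(4/((-91*b)) + 2/(-30))/5 = -(4*(-1/(91*b)) + 2*(-1/30))/5 = -(-4/(91*b) - 1/15)/5 = -(-1/15 - 4/(91*b))/5 = 1/75 + 4/(455*b))
G(-188, Z(5)) - 23546 = (60 + 91*(-1*5))/(6825*((-1*5))) - 23546 = (1/6825)*(60 + 91*(-5))/(-5) - 23546 = (1/6825)*(-⅕)*(60 - 455) - 23546 = (1/6825)*(-⅕)*(-395) - 23546 = 79/6825 - 23546 = -160701371/6825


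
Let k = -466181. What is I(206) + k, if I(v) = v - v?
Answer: -466181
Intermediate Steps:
I(v) = 0
I(206) + k = 0 - 466181 = -466181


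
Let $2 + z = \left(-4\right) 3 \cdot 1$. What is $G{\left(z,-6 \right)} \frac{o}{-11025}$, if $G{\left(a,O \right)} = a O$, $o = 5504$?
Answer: $- \frac{22016}{525} \approx -41.935$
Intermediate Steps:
$z = -14$ ($z = -2 + \left(-4\right) 3 \cdot 1 = -2 - 12 = -14$)
$G{\left(a,O \right)} = O a$
$G{\left(z,-6 \right)} \frac{o}{-11025} = \left(-6\right) \left(-14\right) \frac{5504}{-11025} = 84 \cdot 5504 \left(- \frac{1}{11025}\right) = 84 \left(- \frac{5504}{11025}\right) = - \frac{22016}{525}$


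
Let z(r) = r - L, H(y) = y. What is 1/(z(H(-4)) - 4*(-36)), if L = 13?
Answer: 1/127 ≈ 0.0078740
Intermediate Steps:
z(r) = -13 + r (z(r) = r - 1*13 = r - 13 = -13 + r)
1/(z(H(-4)) - 4*(-36)) = 1/((-13 - 4) - 4*(-36)) = 1/(-17 + 144) = 1/127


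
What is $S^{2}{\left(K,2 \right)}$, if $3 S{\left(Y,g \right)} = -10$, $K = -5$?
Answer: $\frac{100}{9} \approx 11.111$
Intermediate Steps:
$S{\left(Y,g \right)} = - \frac{10}{3}$ ($S{\left(Y,g \right)} = \frac{1}{3} \left(-10\right) = - \frac{10}{3}$)
$S^{2}{\left(K,2 \right)} = \left(- \frac{10}{3}\right)^{2} = \frac{100}{9}$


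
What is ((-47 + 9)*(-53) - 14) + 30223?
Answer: 32223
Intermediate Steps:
((-47 + 9)*(-53) - 14) + 30223 = (-38*(-53) - 14) + 30223 = (2014 - 14) + 30223 = 2000 + 30223 = 32223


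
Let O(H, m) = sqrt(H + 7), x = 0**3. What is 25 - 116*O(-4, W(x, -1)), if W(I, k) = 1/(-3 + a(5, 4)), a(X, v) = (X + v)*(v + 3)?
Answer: 25 - 116*sqrt(3) ≈ -175.92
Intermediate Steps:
x = 0
a(X, v) = (3 + v)*(X + v) (a(X, v) = (X + v)*(3 + v) = (3 + v)*(X + v))
W(I, k) = 1/60 (W(I, k) = 1/(-3 + (4**2 + 3*5 + 3*4 + 5*4)) = 1/(-3 + (16 + 15 + 12 + 20)) = 1/(-3 + 63) = 1/60)
O(H, m) = sqrt(7 + H)
25 - 116*O(-4, W(x, -1)) = 25 - 116*sqrt(7 - 4) = 25 - 116*sqrt(3)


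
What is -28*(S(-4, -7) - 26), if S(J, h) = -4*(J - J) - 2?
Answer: 784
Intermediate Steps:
S(J, h) = -2 (S(J, h) = -4*0 - 2 = 0 - 2 = -2)
-28*(S(-4, -7) - 26) = -28*(-2 - 26) = -28*(-28) = 784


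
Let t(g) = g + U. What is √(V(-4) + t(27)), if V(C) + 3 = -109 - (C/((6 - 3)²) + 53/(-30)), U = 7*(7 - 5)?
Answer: I*√61910/30 ≈ 8.2939*I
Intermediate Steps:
U = 14 (U = 7*2 = 14)
t(g) = 14 + g (t(g) = g + 14 = 14 + g)
V(C) = -3307/30 - C/9 (V(C) = -3 + (-109 - (C/((6 - 3)²) + 53/(-30))) = -3 + (-109 - (C/(3²) + 53*(-1/30))) = -3 + (-109 - (C/9 - 53/30)) = -3 + (-109 - (-53/30 + C/9)) = -3 + (-109 + (53/30 - C/9)) = -3 + (-3217/30 - C/9) = -3307/30 - C/9)
√(V(-4) + t(27)) = √((-3307/30 - ⅑*(-4)) + (14 + 27)) = √((-3307/30 + 4/9) + 41) = √(-9881/90 + 41) = √(-6191/90) = I*√61910/30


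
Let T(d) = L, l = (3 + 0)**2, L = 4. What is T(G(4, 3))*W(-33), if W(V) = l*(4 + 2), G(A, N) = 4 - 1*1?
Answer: 216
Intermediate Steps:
G(A, N) = 3 (G(A, N) = 4 - 1 = 3)
l = 9 (l = 3**2 = 9)
T(d) = 4
W(V) = 54 (W(V) = 9*(4 + 2) = 9*6 = 54)
T(G(4, 3))*W(-33) = 4*54 = 216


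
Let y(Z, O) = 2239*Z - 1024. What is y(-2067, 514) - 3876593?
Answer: -8505630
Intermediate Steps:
y(Z, O) = -1024 + 2239*Z
y(-2067, 514) - 3876593 = (-1024 + 2239*(-2067)) - 3876593 = (-1024 - 4628013) - 3876593 = -4629037 - 3876593 = -8505630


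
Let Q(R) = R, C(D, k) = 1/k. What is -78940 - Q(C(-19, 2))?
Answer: -157881/2 ≈ -78941.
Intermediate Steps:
-78940 - Q(C(-19, 2)) = -78940 - 1/2 = -157881/2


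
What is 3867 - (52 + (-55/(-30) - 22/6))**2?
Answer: 48611/36 ≈ 1350.3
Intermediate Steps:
3867 - (52 + (-55/(-30) - 22/6))**2 = 3867 - (52 + (-55*(-1/30) - 22*1/6))**2 = 3867 - (52 + (11/6 - 11/3))**2 = 3867 - (52 - 11/6)**2 = 3867 - (301/6)**2 = 3867 - 1*90601/36 = 3867 - 90601/36 = 48611/36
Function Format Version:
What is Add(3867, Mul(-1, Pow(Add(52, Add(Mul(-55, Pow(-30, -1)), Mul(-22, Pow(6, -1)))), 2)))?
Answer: Rational(48611, 36) ≈ 1350.3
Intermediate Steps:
Add(3867, Mul(-1, Pow(Add(52, Add(Mul(-55, Pow(-30, -1)), Mul(-22, Pow(6, -1)))), 2))) = Add(3867, Mul(-1, Pow(Add(52, Add(Mul(-55, Rational(-1, 30)), Mul(-22, Rational(1, 6)))), 2))) = Add(3867, Mul(-1, Pow(Add(52, Add(Rational(11, 6), Rational(-11, 3))), 2))) = Add(3867, Mul(-1, Pow(Add(52, Rational(-11, 6)), 2))) = Add(3867, Mul(-1, Pow(Rational(301, 6), 2))) = Add(3867, Mul(-1, Rational(90601, 36))) = Add(3867, Rational(-90601, 36)) = Rational(48611, 36)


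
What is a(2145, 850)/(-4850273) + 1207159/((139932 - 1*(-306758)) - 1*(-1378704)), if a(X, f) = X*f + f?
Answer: 2525349509007/8853659232562 ≈ 0.28523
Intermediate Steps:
a(X, f) = f + X*f
a(2145, 850)/(-4850273) + 1207159/((139932 - 1*(-306758)) - 1*(-1378704)) = (850*(1 + 2145))/(-4850273) + 1207159/((139932 - 1*(-306758)) - 1*(-1378704)) = (850*2146)*(-1/4850273) + 1207159/((139932 + 306758) + 1378704) = 1824100*(-1/4850273) + 1207159/(446690 + 1378704) = -1824100/4850273 + 1207159/1825394 = 2525349509007/8853659232562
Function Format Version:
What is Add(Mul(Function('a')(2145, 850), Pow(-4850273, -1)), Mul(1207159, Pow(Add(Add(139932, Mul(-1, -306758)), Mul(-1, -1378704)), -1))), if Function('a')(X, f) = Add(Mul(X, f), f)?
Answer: Rational(2525349509007, 8853659232562) ≈ 0.28523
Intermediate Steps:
Function('a')(X, f) = Add(f, Mul(X, f))
Add(Mul(Function('a')(2145, 850), Pow(-4850273, -1)), Mul(1207159, Pow(Add(Add(139932, Mul(-1, -306758)), Mul(-1, -1378704)), -1))) = Add(Mul(Mul(850, Add(1, 2145)), Pow(-4850273, -1)), Mul(1207159, Pow(Add(Add(139932, Mul(-1, -306758)), Mul(-1, -1378704)), -1))) = Add(Mul(Mul(850, 2146), Rational(-1, 4850273)), Mul(1207159, Pow(Add(Add(139932, 306758), 1378704), -1))) = Add(Mul(1824100, Rational(-1, 4850273)), Mul(1207159, Pow(Add(446690, 1378704), -1))) = Add(Rational(-1824100, 4850273), Mul(1207159, Pow(1825394, -1))) = Add(Rational(-1824100, 4850273), Mul(1207159, Rational(1, 1825394))) = Add(Rational(-1824100, 4850273), Rational(1207159, 1825394)) = Rational(2525349509007, 8853659232562)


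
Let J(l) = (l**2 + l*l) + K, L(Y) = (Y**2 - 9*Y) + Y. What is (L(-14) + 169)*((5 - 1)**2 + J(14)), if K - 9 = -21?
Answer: 188892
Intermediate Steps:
K = -12 (K = 9 - 21 = -12)
L(Y) = Y**2 - 8*Y
J(l) = -12 + 2*l**2 (J(l) = (l**2 + l*l) - 12 = (l**2 + l**2) - 12 = 2*l**2 - 12 = -12 + 2*l**2)
(L(-14) + 169)*((5 - 1)**2 + J(14)) = (-14*(-8 - 14) + 169)*((5 - 1)**2 + (-12 + 2*14**2)) = (-14*(-22) + 169)*(4**2 + (-12 + 2*196)) = (308 + 169)*(16 + (-12 + 392)) = 477*(16 + 380) = 477*396 = 188892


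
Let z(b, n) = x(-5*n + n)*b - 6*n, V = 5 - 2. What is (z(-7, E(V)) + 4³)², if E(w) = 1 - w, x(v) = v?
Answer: 400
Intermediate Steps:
V = 3
z(b, n) = -6*n - 4*b*n (z(b, n) = (-5*n + n)*b - 6*n = (-4*n)*b - 6*n = -4*b*n - 6*n = -6*n - 4*b*n)
(z(-7, E(V)) + 4³)² = (2*(1 - 1*3)*(-3 - 2*(-7)) + 4³)² = (2*(1 - 3)*(-3 + 14) + 64)² = (2*(-2)*11 + 64)² = (-44 + 64)² = 20² = 400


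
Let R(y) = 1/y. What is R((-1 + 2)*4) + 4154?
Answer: 16617/4 ≈ 4154.3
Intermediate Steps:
R((-1 + 2)*4) + 4154 = 1/((-1 + 2)*4) + 4154 = 1/(1*4) + 4154 = 1/4 + 4154 = ¼ + 4154 = 16617/4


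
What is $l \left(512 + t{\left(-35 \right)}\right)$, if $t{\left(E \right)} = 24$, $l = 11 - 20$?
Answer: $-4824$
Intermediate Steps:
$l = -9$ ($l = 11 - 20 = -9$)
$l \left(512 + t{\left(-35 \right)}\right) = - 9 \left(512 + 24\right) = \left(-9\right) 536 = -4824$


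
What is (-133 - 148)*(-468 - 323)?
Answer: 222271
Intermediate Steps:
(-133 - 148)*(-468 - 323) = -281*(-791) = 222271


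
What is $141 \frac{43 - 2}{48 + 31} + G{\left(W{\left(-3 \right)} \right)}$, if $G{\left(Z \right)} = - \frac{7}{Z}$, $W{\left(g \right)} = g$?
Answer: $\frac{17896}{237} \approx 75.51$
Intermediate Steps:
$141 \frac{43 - 2}{48 + 31} + G{\left(W{\left(-3 \right)} \right)} = 141 \frac{43 - 2}{48 + 31} - \frac{7}{-3} = 141 \cdot \frac{41}{79} - - \frac{7}{3} = 141 \cdot 41 \cdot \frac{1}{79} + \frac{7}{3} = 141 \cdot \frac{41}{79} + \frac{7}{3} = \frac{5781}{79} + \frac{7}{3} = \frac{17896}{237}$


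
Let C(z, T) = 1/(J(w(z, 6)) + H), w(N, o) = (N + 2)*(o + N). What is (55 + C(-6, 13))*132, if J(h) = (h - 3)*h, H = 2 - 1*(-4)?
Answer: 7282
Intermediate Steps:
w(N, o) = (2 + N)*(N + o)
H = 6 (H = 2 + 4 = 6)
J(h) = h*(-3 + h) (J(h) = (-3 + h)*h = h*(-3 + h))
C(z, T) = 1/(6 + (9 + z**2 + 8*z)*(12 + z**2 + 8*z)) (C(z, T) = 1/((z**2 + 2*z + 2*6 + z*6)*(-3 + (z**2 + 2*z + 2*6 + z*6)) + 6) = 1/((z**2 + 2*z + 12 + 6*z)*(-3 + (z**2 + 2*z + 12 + 6*z)) + 6) = 1/((12 + z**2 + 8*z)*(-3 + (12 + z**2 + 8*z)) + 6) = 1/((12 + z**2 + 8*z)*(9 + z**2 + 8*z) + 6) = 1/((9 + z**2 + 8*z)*(12 + z**2 + 8*z) + 6) = 1/(6 + (9 + z**2 + 8*z)*(12 + z**2 + 8*z)))
(55 + C(-6, 13))*132 = (55 + 1/(6 + (9 + (-6)**2 + 8*(-6))*(12 + (-6)**2 + 8*(-6))))*132 = (55 + 1/(6 + (9 + 36 - 48)*(12 + 36 - 48)))*132 = (55 + 1/(6 - 3*0))*132 = (55 + 1/(6 + 0))*132 = (55 + 1/6)*132 = (331/6)*132 = 7282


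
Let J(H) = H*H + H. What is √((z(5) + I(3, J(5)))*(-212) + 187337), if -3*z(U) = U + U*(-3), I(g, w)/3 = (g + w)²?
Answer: I*√4553763/3 ≈ 711.32*I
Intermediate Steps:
J(H) = H + H² (J(H) = H² + H = H + H²)
I(g, w) = 3*(g + w)²
z(U) = 2*U/3 (z(U) = -(U + U*(-3))/3 = -(U - 3*U)/3 = -(-2)*U/3 = 2*U/3)
√((z(5) + I(3, J(5)))*(-212) + 187337) = √(((⅔)*5 + 3*(3 + 5*(1 + 5))²)*(-212) + 187337) = √((10/3 + 3*(3 + 5*6)²)*(-212) + 187337) = √((10/3 + 3*(3 + 30)²)*(-212) + 187337) = √((10/3 + 3*33²)*(-212) + 187337) = √((10/3 + 3*1089)*(-212) + 187337) = √((10/3 + 3267)*(-212) + 187337) = √((9811/3)*(-212) + 187337) = √(-2079932/3 + 187337) = √(-1517921/3) = I*√4553763/3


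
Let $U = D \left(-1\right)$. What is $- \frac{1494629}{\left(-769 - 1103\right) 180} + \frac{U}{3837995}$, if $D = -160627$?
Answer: $\frac{231620140111}{51730031808} \approx 4.4775$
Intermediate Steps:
$U = 160627$ ($U = \left(-160627\right) \left(-1\right) = 160627$)
$- \frac{1494629}{\left(-769 - 1103\right) 180} + \frac{U}{3837995} = - \frac{1494629}{\left(-769 - 1103\right) 180} + \frac{160627}{3837995} = - \frac{1494629}{\left(-1872\right) 180} + 160627 \cdot \frac{1}{3837995} = - \frac{1494629}{-336960} + \frac{160627}{3837995} = \left(-1494629\right) \left(- \frac{1}{336960}\right) + \frac{160627}{3837995} = \frac{1494629}{336960} + \frac{160627}{3837995} = \frac{231620140111}{51730031808}$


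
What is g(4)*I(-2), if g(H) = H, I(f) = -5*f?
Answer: 40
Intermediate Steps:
g(4)*I(-2) = 4*(-5*(-2)) = 4*10 = 40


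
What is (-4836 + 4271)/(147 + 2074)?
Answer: -565/2221 ≈ -0.25439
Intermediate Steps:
(-4836 + 4271)/(147 + 2074) = -565/2221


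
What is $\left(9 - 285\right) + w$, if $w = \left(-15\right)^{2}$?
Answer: $-51$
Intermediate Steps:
$w = 225$
$\left(9 - 285\right) + w = \left(9 - 285\right) + 225 = -276 + 225 = -51$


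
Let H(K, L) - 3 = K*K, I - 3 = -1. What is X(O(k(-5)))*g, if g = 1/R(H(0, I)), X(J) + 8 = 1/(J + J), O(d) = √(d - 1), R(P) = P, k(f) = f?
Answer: -8/3 - I*√6/36 ≈ -2.6667 - 0.068041*I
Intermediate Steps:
I = 2 (I = 3 - 1 = 2)
H(K, L) = 3 + K² (H(K, L) = 3 + K*K = 3 + K²)
O(d) = √(-1 + d)
X(J) = -8 + 1/(2*J) (X(J) = -8 + 1/(J + J) = -8 + 1/(2*J))
g = ⅓ (g = 1/(3 + 0²) = 1/(3 + 0) = 1/3 = ⅓ ≈ 0.33333)
X(O(k(-5)))*g = (-8 + 1/(2*(√(-1 - 5))))*(⅓) = (-8 + 1/(2*(√(-6))))*(⅓) = (-8 + 1/(2*((I*√6))))*(⅓) = (-8 + (-I*√6/6)/2)*(⅓) = (-8 - I*√6/12)*(⅓) = -8/3 - I*√6/36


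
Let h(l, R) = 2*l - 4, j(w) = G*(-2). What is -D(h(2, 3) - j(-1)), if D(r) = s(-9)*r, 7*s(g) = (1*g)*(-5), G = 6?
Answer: -540/7 ≈ -77.143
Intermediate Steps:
j(w) = -12 (j(w) = 6*(-2) = -12)
s(g) = -5*g/7 (s(g) = ((1*g)*(-5))/7 = (g*(-5))/7 = (-5*g)/7 = -5*g/7)
h(l, R) = -4 + 2*l
D(r) = 45*r/7 (D(r) = (-5/7*(-9))*r = 45*r/7)
-D(h(2, 3) - j(-1)) = -45*((-4 + 2*2) - 1*(-12))/7 = -45*((-4 + 4) + 12)/7 = -45*(0 + 12)/7 = -45*12/7 = -1*540/7 = -540/7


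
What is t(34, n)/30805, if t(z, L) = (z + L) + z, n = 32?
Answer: 20/6161 ≈ 0.0032462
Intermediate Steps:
t(z, L) = L + 2*z (t(z, L) = (L + z) + z = L + 2*z)
t(34, n)/30805 = (32 + 2*34)/30805 = (32 + 68)*(1/30805) = 100*(1/30805) = 20/6161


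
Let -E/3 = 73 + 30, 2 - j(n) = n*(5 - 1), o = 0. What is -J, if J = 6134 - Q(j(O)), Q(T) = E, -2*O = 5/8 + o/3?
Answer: -6443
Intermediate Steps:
O = -5/16 (O = -(5/8 + 0/3)/2 = -(5*(1/8) + 0*(1/3))/2 = -(5/8 + 0)/2 = -1/2*5/8 = -5/16 ≈ -0.31250)
j(n) = 2 - 4*n (j(n) = 2 - n*(5 - 1) = 2 - n*4 = 2 - 4*n)
E = -309 (E = -3*(73 + 30) = -3*103 = -309)
Q(T) = -309
J = 6443 (J = 6134 - 1*(-309) = 6134 + 309 = 6443)
-J = -1*6443 = -6443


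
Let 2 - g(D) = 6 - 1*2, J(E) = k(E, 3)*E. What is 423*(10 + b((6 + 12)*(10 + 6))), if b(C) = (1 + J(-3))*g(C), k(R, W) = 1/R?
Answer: 2538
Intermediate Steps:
J(E) = 1 (J(E) = E/E = 1)
g(D) = -2 (g(D) = 2 - (6 - 1*2) = 2 - (6 - 2) = 2 - 1*4 = 2 - 4 = -2)
b(C) = -4 (b(C) = (1 + 1)*(-2) = 2*(-2) = -4)
423*(10 + b((6 + 12)*(10 + 6))) = 423*(10 - 4) = 423*6 = 2538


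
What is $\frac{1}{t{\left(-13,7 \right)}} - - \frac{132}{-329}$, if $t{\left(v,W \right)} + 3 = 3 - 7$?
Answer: $- \frac{179}{329} \approx -0.54407$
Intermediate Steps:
$t{\left(v,W \right)} = -7$ ($t{\left(v,W \right)} = -3 + \left(3 - 7\right) = -3 - 4 = -7$)
$\frac{1}{t{\left(-13,7 \right)}} - - \frac{132}{-329} = \frac{1}{-7} - - \frac{132}{-329} = - \frac{1}{7} - \left(-132\right) \left(- \frac{1}{329}\right) = - \frac{1}{7} - \frac{132}{329} = - \frac{179}{329}$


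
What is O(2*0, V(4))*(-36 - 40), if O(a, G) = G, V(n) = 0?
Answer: 0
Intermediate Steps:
O(2*0, V(4))*(-36 - 40) = 0*(-36 - 40) = 0*(-76) = 0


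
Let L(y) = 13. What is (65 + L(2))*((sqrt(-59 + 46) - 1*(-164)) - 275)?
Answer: -8658 + 78*I*sqrt(13) ≈ -8658.0 + 281.23*I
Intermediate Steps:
(65 + L(2))*((sqrt(-59 + 46) - 1*(-164)) - 275) = (65 + 13)*((sqrt(-59 + 46) - 1*(-164)) - 275) = 78*((sqrt(-13) + 164) - 275) = 78*((I*sqrt(13) + 164) - 275) = 78*((164 + I*sqrt(13)) - 275) = 78*(-111 + I*sqrt(13)) = -8658 + 78*I*sqrt(13)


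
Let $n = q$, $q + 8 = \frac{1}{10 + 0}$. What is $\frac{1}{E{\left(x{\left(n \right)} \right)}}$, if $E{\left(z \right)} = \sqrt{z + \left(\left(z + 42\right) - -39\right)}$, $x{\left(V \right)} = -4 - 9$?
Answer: $\frac{\sqrt{55}}{55} \approx 0.13484$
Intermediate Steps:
$q = - \frac{79}{10}$ ($q = -8 + \frac{1}{10 + 0} = -8 + \frac{1}{10} = - \frac{79}{10} \approx -7.9$)
$n = - \frac{79}{10} \approx -7.9$
$x{\left(V \right)} = -13$ ($x{\left(V \right)} = -4 - 9 = -13$)
$E{\left(z \right)} = \sqrt{81 + 2 z}$ ($E{\left(z \right)} = \sqrt{z + \left(\left(42 + z\right) + 39\right)} = \sqrt{z + \left(81 + z\right)} = \sqrt{81 + 2 z}$)
$\frac{1}{E{\left(x{\left(n \right)} \right)}} = \frac{1}{\sqrt{81 + 2 \left(-13\right)}} = \frac{1}{\sqrt{81 - 26}} = \frac{1}{\sqrt{55}} = \frac{\sqrt{55}}{55}$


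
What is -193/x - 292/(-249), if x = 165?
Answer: 41/13695 ≈ 0.0029938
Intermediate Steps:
-193/x - 292/(-249) = -193/165 - 292/(-249) = -193*1/165 - 292*(-1/249) = -193/165 + 292/249 = 41/13695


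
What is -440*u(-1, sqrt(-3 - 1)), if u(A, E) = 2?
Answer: -880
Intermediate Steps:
-440*u(-1, sqrt(-3 - 1)) = -440*2 = -880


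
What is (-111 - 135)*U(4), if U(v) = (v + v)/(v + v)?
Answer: -246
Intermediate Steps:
U(v) = 1 (U(v) = (2*v)/((2*v)) = (2*v)*(1/(2*v)) = 1)
(-111 - 135)*U(4) = (-111 - 135)*1 = -246*1 = -246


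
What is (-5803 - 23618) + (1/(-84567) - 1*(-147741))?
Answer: 10005967439/84567 ≈ 1.1832e+5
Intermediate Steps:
(-5803 - 23618) + (1/(-84567) - 1*(-147741)) = -29421 + (-1/84567 + 147741) = -29421 + 12494013146/84567 = 10005967439/84567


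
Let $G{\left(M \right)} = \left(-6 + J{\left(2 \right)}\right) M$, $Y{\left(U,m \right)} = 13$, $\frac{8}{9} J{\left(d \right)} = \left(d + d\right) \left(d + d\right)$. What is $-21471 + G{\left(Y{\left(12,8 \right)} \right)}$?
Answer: $-21315$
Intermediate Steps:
$J{\left(d \right)} = \frac{9 d^{2}}{2}$ ($J{\left(d \right)} = \frac{9 \left(d + d\right) \left(d + d\right)}{8} = \frac{9 \cdot 2 d 2 d}{8} = \frac{9 \cdot 4 d^{2}}{8} = \frac{9 d^{2}}{2}$)
$G{\left(M \right)} = 12 M$ ($G{\left(M \right)} = \left(-6 + \frac{9 \cdot 2^{2}}{2}\right) M = \left(-6 + \frac{9}{2} \cdot 4\right) M = \left(-6 + 18\right) M = 12 M$)
$-21471 + G{\left(Y{\left(12,8 \right)} \right)} = -21471 + 12 \cdot 13 = -21471 + 156 = -21315$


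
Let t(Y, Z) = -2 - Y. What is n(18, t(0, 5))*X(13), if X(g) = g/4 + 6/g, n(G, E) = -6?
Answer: -579/26 ≈ -22.269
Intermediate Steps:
X(g) = 6/g + g/4 (X(g) = g*(¼) + 6/g = g/4 + 6/g = 6/g + g/4)
n(18, t(0, 5))*X(13) = -6*(6/13 + (¼)*13) = -6*(6*(1/13) + 13/4) = -6*(6/13 + 13/4) = -6*193/52 = -579/26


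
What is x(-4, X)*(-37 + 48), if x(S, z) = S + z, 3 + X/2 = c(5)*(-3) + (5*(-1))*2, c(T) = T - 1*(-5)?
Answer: -990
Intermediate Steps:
c(T) = 5 + T (c(T) = T + 5 = 5 + T)
X = -86 (X = -6 + 2*((5 + 5)*(-3) + (5*(-1))*2) = -6 + 2*(10*(-3) - 5*2) = -6 + 2*(-30 - 10) = -6 + 2*(-40) = -6 - 80 = -86)
x(-4, X)*(-37 + 48) = (-4 - 86)*(-37 + 48) = -90*11 = -990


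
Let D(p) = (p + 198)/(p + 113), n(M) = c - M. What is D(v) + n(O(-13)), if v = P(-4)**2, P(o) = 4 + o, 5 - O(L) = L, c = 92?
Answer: 8560/113 ≈ 75.752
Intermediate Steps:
O(L) = 5 - L
n(M) = 92 - M
v = 0 (v = (4 - 4)**2 = 0**2 = 0)
D(p) = (198 + p)/(113 + p)
D(v) + n(O(-13)) = (198 + 0)/(113 + 0) + (92 - (5 - 1*(-13))) = 198/113 + (92 - (5 + 13)) = (1/113)*198 + (92 - 1*18) = 198/113 + (92 - 18) = 198/113 + 74 = 8560/113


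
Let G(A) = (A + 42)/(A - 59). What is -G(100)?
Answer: -142/41 ≈ -3.4634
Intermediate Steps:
G(A) = (42 + A)/(-59 + A)
-G(100) = -(42 + 100)/(-59 + 100) = -142/41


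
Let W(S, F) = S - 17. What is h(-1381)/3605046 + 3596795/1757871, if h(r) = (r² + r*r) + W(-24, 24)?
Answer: 6557208461107/2112401939022 ≈ 3.1041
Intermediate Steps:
W(S, F) = -17 + S
h(r) = -41 + 2*r² (h(r) = (r² + r*r) + (-17 - 24) = (r² + r²) - 41 = 2*r² - 41 = -41 + 2*r²)
h(-1381)/3605046 + 3596795/1757871 = (-41 + 2*(-1381)²)/3605046 + 3596795/1757871 = (-41 + 2*1907161)*(1/3605046) + 3596795*(1/1757871) = (-41 + 3814322)*(1/3605046) + 3596795/1757871 = 3814281*(1/3605046) + 3596795/1757871 = 1271427/1201682 + 3596795/1757871 = 6557208461107/2112401939022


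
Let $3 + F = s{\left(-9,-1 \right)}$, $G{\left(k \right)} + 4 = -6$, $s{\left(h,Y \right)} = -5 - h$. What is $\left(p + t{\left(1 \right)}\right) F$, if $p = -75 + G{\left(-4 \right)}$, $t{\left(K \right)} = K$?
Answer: $-84$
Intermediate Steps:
$G{\left(k \right)} = -10$ ($G{\left(k \right)} = -4 - 6 = -10$)
$F = 1$ ($F = -3 - -4 = -3 + \left(-5 + 9\right) = -3 + 4 = 1$)
$p = -85$ ($p = -75 - 10 = -85$)
$\left(p + t{\left(1 \right)}\right) F = \left(-85 + 1\right) 1 = \left(-84\right) 1 = -84$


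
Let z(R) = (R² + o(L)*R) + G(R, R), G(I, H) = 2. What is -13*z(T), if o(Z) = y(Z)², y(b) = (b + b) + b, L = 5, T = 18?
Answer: -56888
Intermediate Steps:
y(b) = 3*b (y(b) = 2*b + b = 3*b)
o(Z) = 9*Z² (o(Z) = (3*Z)² = 9*Z²)
z(R) = 2 + R² + 225*R (z(R) = (R² + (9*5²)*R) + 2 = (R² + (9*25)*R) + 2 = (R² + 225*R) + 2 = 2 + R² + 225*R)
-13*z(T) = -13*(2 + 18² + 225*18) = -13*(2 + 324 + 4050) = -13*4376 = -56888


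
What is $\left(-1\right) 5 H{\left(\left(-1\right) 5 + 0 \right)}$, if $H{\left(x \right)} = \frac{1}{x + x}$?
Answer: $\frac{1}{2} \approx 0.5$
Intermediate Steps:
$H{\left(x \right)} = \frac{1}{2 x}$
$\left(-1\right) 5 H{\left(\left(-1\right) 5 + 0 \right)} = \left(-1\right) 5 \frac{1}{2 \left(\left(-1\right) 5 + 0\right)} = - 5 \frac{1}{2 \left(-5 + 0\right)} = - 5 \frac{1}{2 \left(-5\right)} = - 5 \cdot \frac{1}{2} \left(- \frac{1}{5}\right) = \left(-5\right) \left(- \frac{1}{10}\right) = \frac{1}{2}$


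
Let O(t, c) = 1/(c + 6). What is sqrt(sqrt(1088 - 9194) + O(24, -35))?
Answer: sqrt(-29 + 841*I*sqrt(8106))/29 ≈ 6.7082 + 6.7107*I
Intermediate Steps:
O(t, c) = 1/(6 + c)
sqrt(sqrt(1088 - 9194) + O(24, -35)) = sqrt(sqrt(1088 - 9194) + 1/(6 - 35)) = sqrt(sqrt(-8106) + 1/(-29)) = sqrt(I*sqrt(8106) - 1/29) = sqrt(-1/29 + I*sqrt(8106))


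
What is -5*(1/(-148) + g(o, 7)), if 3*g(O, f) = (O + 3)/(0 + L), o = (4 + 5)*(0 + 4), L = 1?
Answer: -9615/148 ≈ -64.966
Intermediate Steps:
o = 36 (o = 9*4 = 36)
g(O, f) = 1 + O/3 (g(O, f) = ((O + 3)/(0 + 1))/3 = ((3 + O)/1)/3 = ((3 + O)*1)/3 = (3 + O)/3 = 1 + O/3)
-5*(1/(-148) + g(o, 7)) = -5*(1/(-148) + (1 + (1/3)*36)) = -5*(-1/148 + (1 + 12)) = -5*(-1/148 + 13) = -5*1923/148 = -9615/148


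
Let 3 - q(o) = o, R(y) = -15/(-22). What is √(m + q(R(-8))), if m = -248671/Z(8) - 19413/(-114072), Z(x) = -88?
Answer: √1303960039/679 ≈ 53.182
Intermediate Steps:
R(y) = 15/22 (R(y) = -15*(-1/22) = 15/22)
q(o) = 3 - o
m = 295501111/104566 (m = -248671/(-88) - 19413/(-114072) = -248671*(-1/88) - 19413*(-1/114072) = 248671/88 + 6471/38024 = 295501111/104566 ≈ 2826.0)
√(m + q(R(-8))) = √(295501111/104566 + (3 - 1*15/22)) = √(295501111/104566 + (3 - 15/22)) = √(295501111/104566 + 51/22) = √(13442887/4753) = √1303960039/679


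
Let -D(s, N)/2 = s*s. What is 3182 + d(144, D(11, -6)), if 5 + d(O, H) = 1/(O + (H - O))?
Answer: 768833/242 ≈ 3177.0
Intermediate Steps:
D(s, N) = -2*s**2 (D(s, N) = -2*s*s = -2*s**2)
d(O, H) = -5 + 1/H (d(O, H) = -5 + 1/(O + (H - O)) = -5 + 1/H)
3182 + d(144, D(11, -6)) = 3182 + (-5 + 1/(-2*11**2)) = 3182 + (-5 + 1/(-2*121)) = 3182 + (-5 + 1/(-242)) = 3182 + (-5 - 1/242) = 3182 - 1211/242 = 768833/242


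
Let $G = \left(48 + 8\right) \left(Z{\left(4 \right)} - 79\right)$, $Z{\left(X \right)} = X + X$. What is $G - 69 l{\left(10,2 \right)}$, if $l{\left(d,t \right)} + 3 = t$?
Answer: $-3907$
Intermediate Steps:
$l{\left(d,t \right)} = -3 + t$
$Z{\left(X \right)} = 2 X$
$G = -3976$ ($G = \left(48 + 8\right) \left(2 \cdot 4 - 79\right) = 56 \left(8 - 79\right) = 56 \left(-71\right) = -3976$)
$G - 69 l{\left(10,2 \right)} = -3976 - 69 \left(-3 + 2\right) = -3976 - -69 = -3976 + 69 = -3907$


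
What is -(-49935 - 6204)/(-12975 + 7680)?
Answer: -18713/1765 ≈ -10.602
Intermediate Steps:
-(-49935 - 6204)/(-12975 + 7680) = -(-56139)/(-5295) = -(-56139)*(-1)/5295 = -1*18713/1765 = -18713/1765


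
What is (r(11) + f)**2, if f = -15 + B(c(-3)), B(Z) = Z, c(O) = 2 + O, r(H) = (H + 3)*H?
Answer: 19044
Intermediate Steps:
r(H) = H*(3 + H) (r(H) = (3 + H)*H = H*(3 + H))
f = -16 (f = -15 + (2 - 3) = -15 - 1 = -16)
(r(11) + f)**2 = (11*(3 + 11) - 16)**2 = (11*14 - 16)**2 = (154 - 16)**2 = 138**2 = 19044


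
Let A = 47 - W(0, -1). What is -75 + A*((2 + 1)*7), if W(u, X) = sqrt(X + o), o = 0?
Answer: 912 - 21*I ≈ 912.0 - 21.0*I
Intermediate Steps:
W(u, X) = sqrt(X) (W(u, X) = sqrt(X + 0) = sqrt(X))
A = 47 - I (A = 47 - sqrt(-1) = 47 - I ≈ 47.0 - 1.0*I)
-75 + A*((2 + 1)*7) = -75 + (47 - I)*((2 + 1)*7) = -75 + (47 - I)*(3*7) = -75 + (47 - I)*21 = -75 + (987 - 21*I) = 912 - 21*I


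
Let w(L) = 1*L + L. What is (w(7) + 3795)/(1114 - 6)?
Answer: 3809/1108 ≈ 3.4377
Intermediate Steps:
w(L) = 2*L (w(L) = L + L = 2*L)
(w(7) + 3795)/(1114 - 6) = (2*7 + 3795)/(1114 - 6) = (14 + 3795)/1108 = 3809*(1/1108) = 3809/1108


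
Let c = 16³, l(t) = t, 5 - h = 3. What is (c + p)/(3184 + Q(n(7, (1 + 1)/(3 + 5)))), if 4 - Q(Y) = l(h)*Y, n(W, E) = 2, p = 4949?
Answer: 9045/3184 ≈ 2.8408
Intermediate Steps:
h = 2 (h = 5 - 1*3 = 5 - 3 = 2)
c = 4096
Q(Y) = 4 - 2*Y
(c + p)/(3184 + Q(n(7, (1 + 1)/(3 + 5)))) = (4096 + 4949)/(3184 + (4 - 2*2)) = 9045/(3184 + (4 - 4)) = 9045/(3184 + 0) = 9045/3184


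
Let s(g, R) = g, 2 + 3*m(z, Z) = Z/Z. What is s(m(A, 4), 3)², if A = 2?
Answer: ⅑ ≈ 0.11111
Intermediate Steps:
m(z, Z) = -⅓ (m(z, Z) = -⅔ + (Z/Z)/3 = -⅔ + (⅓)*1 = -⅔ + ⅓ = -⅓)
s(m(A, 4), 3)² = (-⅓)² = ⅑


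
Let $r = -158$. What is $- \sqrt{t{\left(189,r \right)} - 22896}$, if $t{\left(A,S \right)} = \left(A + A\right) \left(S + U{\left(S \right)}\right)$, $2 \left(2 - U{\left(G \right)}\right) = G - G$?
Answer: $- 6 i \sqrt{2274} \approx - 286.12 i$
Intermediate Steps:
$U{\left(G \right)} = 2$ ($U{\left(G \right)} = 2 - \frac{G - G}{2} = 2 - 0 = 2 + 0 = 2$)
$t{\left(A,S \right)} = 2 A \left(2 + S\right)$ ($t{\left(A,S \right)} = \left(A + A\right) \left(S + 2\right) = 2 A \left(2 + S\right)$)
$- \sqrt{t{\left(189,r \right)} - 22896} = - \sqrt{2 \cdot 189 \left(2 - 158\right) - 22896} = - \sqrt{2 \cdot 189 \left(-156\right) - 22896} = - \sqrt{-58968 - 22896} = - \sqrt{-81864} = - 6 i \sqrt{2274}$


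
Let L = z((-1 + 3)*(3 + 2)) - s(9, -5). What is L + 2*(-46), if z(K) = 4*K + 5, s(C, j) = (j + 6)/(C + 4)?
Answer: -612/13 ≈ -47.077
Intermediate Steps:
s(C, j) = (6 + j)/(4 + C)
z(K) = 5 + 4*K
L = 584/13 (L = (5 + 4*((-1 + 3)*(3 + 2))) - (6 - 5)/(4 + 9) = (5 + 4*(2*5)) - 1/13 = (5 + 4*10) - 1/13 = (5 + 40) - 1*1/13 = 45 - 1/13 = 584/13 ≈ 44.923)
L + 2*(-46) = 584/13 + 2*(-46) = 584/13 - 92 = -612/13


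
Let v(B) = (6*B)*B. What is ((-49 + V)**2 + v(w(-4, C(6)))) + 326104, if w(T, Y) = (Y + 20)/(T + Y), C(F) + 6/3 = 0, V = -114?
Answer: 352727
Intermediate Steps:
C(F) = -2 (C(F) = -2 + 0 = -2)
w(T, Y) = (20 + Y)/(T + Y)
v(B) = 6*B**2
((-49 + V)**2 + v(w(-4, C(6)))) + 326104 = ((-49 - 114)**2 + 6*((20 - 2)/(-4 - 2))**2) + 326104 = ((-163)**2 + 6*(18/(-6))**2) + 326104 = (26569 + 6*(-1/6*18)**2) + 326104 = (26569 + 6*(-3)**2) + 326104 = (26569 + 6*9) + 326104 = (26569 + 54) + 326104 = 26623 + 326104 = 352727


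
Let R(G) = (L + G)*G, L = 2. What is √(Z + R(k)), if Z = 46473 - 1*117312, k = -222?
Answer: I*√21999 ≈ 148.32*I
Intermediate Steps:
R(G) = G*(2 + G) (R(G) = (2 + G)*G = G*(2 + G))
Z = -70839 (Z = 46473 - 117312 = -70839)
√(Z + R(k)) = √(-70839 - 222*(2 - 222)) = √(-70839 - 222*(-220)) = √(-70839 + 48840) = √(-21999) = I*√21999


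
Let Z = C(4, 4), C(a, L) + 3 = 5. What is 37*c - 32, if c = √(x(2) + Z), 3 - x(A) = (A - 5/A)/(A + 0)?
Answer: -32 + 37*√21/2 ≈ 52.778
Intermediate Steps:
C(a, L) = 2 (C(a, L) = -3 + 5 = 2)
Z = 2
x(A) = 3 - (A - 5/A)/A (x(A) = 3 - (A - 5/A)/(A + 0) = 3 - (A - 5/A)/A)
c = √21/2 (c = √((2 + 5/2²) + 2) = √((2 + 5*(¼)) + 2) = √((2 + 5/4) + 2) = √(13/4 + 2) = √(21/4) = √21/2 ≈ 2.2913)
37*c - 32 = 37*(√21/2) - 32 = 37*√21/2 - 32 = -32 + 37*√21/2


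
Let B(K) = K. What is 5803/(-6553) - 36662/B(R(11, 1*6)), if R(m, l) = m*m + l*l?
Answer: -241157157/1028821 ≈ -234.40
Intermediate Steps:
R(m, l) = l² + m² (R(m, l) = m² + l² = l² + m²)
5803/(-6553) - 36662/B(R(11, 1*6)) = 5803/(-6553) - 36662/((1*6)² + 11²) = 5803*(-1/6553) - 36662/(6² + 121) = -5803/6553 - 36662/(36 + 121) = -5803/6553 - 36662/157 = -241157157/1028821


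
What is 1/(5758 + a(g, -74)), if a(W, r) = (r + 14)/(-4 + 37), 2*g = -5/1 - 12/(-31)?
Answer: 11/63318 ≈ 0.00017373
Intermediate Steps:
g = -143/62 (g = (-5/1 - 12/(-31))/2 = (-5*1 - 12*(-1/31))/2 = (-5 + 12/31)/2 = (½)*(-143/31) = -143/62 ≈ -2.3064)
a(W, r) = 14/33 + r/33 (a(W, r) = (14 + r)/33 = (14 + r)*(1/33) = 14/33 + r/33)
1/(5758 + a(g, -74)) = 1/(5758 + (14/33 + (1/33)*(-74))) = 1/(5758 + (14/33 - 74/33)) = 1/(5758 - 20/11) = 1/(63318/11) = 11/63318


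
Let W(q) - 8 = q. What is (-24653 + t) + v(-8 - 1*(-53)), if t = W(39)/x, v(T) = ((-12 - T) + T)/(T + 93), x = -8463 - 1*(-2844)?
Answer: -3186092080/129237 ≈ -24653.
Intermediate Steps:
W(q) = 8 + q
x = -5619 (x = -8463 + 2844 = -5619)
v(T) = -12/(93 + T)
t = -47/5619 (t = (8 + 39)/(-5619) = 47*(-1/5619) = -47/5619 ≈ -0.0083645)
(-24653 + t) + v(-8 - 1*(-53)) = (-24653 - 47/5619) - 12/(93 + (-8 - 1*(-53))) = -138525254/5619 - 12/(93 + (-8 + 53)) = -138525254/5619 - 12/(93 + 45) = -138525254/5619 - 12/138 = -138525254/5619 - 12*1/138 = -138525254/5619 - 2/23 = -3186092080/129237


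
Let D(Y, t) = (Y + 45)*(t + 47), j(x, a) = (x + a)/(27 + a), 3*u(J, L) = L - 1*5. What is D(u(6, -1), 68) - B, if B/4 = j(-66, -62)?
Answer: 172563/35 ≈ 4930.4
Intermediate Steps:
u(J, L) = -5/3 + L/3 (u(J, L) = (L - 1*5)/3 = (L - 5)/3 = (-5 + L)/3 = -5/3 + L/3)
j(x, a) = (a + x)/(27 + a)
B = 512/35 (B = 4*((-62 - 66)/(27 - 62)) = 4*(-128/(-35)) = 4*(-1/35*(-128)) = 4*(128/35) = 512/35 ≈ 14.629)
D(Y, t) = (45 + Y)*(47 + t)
D(u(6, -1), 68) - B = (2115 + 45*68 + 47*(-5/3 + (1/3)*(-1)) + (-5/3 + (1/3)*(-1))*68) - 1*512/35 = (2115 + 3060 + 47*(-5/3 - 1/3) + (-5/3 - 1/3)*68) - 512/35 = (2115 + 3060 + 47*(-2) - 2*68) - 512/35 = (2115 + 3060 - 94 - 136) - 512/35 = 4945 - 512/35 = 172563/35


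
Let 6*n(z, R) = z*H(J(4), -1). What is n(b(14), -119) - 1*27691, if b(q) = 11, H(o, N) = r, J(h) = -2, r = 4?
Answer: -83051/3 ≈ -27684.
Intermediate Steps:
H(o, N) = 4
n(z, R) = 2*z/3 (n(z, R) = (z*4)/6 = (4*z)/6 = 2*z/3)
n(b(14), -119) - 1*27691 = (2/3)*11 - 1*27691 = 22/3 - 27691 = -83051/3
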